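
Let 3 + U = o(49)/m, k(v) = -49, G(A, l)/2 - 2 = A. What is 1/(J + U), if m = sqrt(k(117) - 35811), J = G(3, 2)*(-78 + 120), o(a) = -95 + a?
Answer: 3738405/1558915414 - 23*I*sqrt(8965)/1558915414 ≈ 0.0023981 - 1.3969e-6*I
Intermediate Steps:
G(A, l) = 4 + 2*A
J = 420 (J = (4 + 2*3)*(-78 + 120) = (4 + 6)*42 = 10*42 = 420)
m = 2*I*sqrt(8965) (m = sqrt(-49 - 35811) = sqrt(-35860) = 2*I*sqrt(8965) ≈ 189.37*I)
U = -3 + 23*I*sqrt(8965)/8965 (U = -3 + (-95 + 49)/((2*I*sqrt(8965))) = -3 - (-23)*I*sqrt(8965)/8965 = -3 + 23*I*sqrt(8965)/8965 ≈ -3.0 + 0.24291*I)
1/(J + U) = 1/(420 + (-3 + 23*I*sqrt(8965)/8965)) = 1/(417 + 23*I*sqrt(8965)/8965)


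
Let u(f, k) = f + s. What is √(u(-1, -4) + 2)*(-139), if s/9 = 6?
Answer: -139*√55 ≈ -1030.9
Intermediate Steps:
s = 54 (s = 9*6 = 54)
u(f, k) = 54 + f (u(f, k) = f + 54 = 54 + f)
√(u(-1, -4) + 2)*(-139) = √((54 - 1) + 2)*(-139) = √(53 + 2)*(-139) = √55*(-139) = -139*√55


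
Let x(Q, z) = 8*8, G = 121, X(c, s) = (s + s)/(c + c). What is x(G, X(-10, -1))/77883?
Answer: 64/77883 ≈ 0.00082175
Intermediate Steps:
X(c, s) = s/c (X(c, s) = (2*s)/((2*c)) = (2*s)*(1/(2*c)) = s/c)
x(Q, z) = 64
x(G, X(-10, -1))/77883 = 64/77883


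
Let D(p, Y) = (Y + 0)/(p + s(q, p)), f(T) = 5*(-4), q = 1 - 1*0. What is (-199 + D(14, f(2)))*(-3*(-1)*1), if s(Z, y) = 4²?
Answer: -599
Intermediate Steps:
q = 1 (q = 1 + 0 = 1)
f(T) = -20
s(Z, y) = 16
D(p, Y) = Y/(16 + p) (D(p, Y) = (Y + 0)/(p + 16) = Y/(16 + p))
(-199 + D(14, f(2)))*(-3*(-1)*1) = (-199 - 20/(16 + 14))*(-3*(-1)*1) = (-199 - 20/30)*(3*1) = (-199 - 20*1/30)*3 = (-199 - ⅔)*3 = -599/3*3 = -599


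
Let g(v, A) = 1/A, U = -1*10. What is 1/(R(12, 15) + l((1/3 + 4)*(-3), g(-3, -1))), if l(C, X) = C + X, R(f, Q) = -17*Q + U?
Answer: -1/279 ≈ -0.0035842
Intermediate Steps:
U = -10
R(f, Q) = -10 - 17*Q (R(f, Q) = -17*Q - 10 = -10 - 17*Q)
1/(R(12, 15) + l((1/3 + 4)*(-3), g(-3, -1))) = 1/((-10 - 17*15) + ((1/3 + 4)*(-3) + 1/(-1))) = 1/((-10 - 255) + ((⅓ + 4)*(-3) - 1)) = 1/(-265 + ((13/3)*(-3) - 1)) = 1/(-265 + (-13 - 1)) = 1/(-265 - 14) = 1/(-279) = -1/279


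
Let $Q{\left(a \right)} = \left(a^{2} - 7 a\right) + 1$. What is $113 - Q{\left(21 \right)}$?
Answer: $-182$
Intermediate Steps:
$Q{\left(a \right)} = 1 + a^{2} - 7 a$
$113 - Q{\left(21 \right)} = 113 - \left(1 + 21^{2} - 147\right) = 113 - \left(1 + 441 - 147\right) = 113 - 295 = -182$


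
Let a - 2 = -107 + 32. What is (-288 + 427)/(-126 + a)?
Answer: -139/199 ≈ -0.69849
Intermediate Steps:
a = -73 (a = 2 + (-107 + 32) = 2 - 75 = -73)
(-288 + 427)/(-126 + a) = (-288 + 427)/(-126 - 73) = 139/(-199) = 139*(-1/199) = -139/199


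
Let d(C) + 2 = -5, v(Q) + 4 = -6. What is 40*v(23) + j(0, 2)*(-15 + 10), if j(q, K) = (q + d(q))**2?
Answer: -645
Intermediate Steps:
v(Q) = -10 (v(Q) = -4 - 6 = -10)
d(C) = -7 (d(C) = -2 - 5 = -7)
j(q, K) = (-7 + q)**2 (j(q, K) = (q - 7)**2 = (-7 + q)**2)
40*v(23) + j(0, 2)*(-15 + 10) = 40*(-10) + (-7 + 0)**2*(-15 + 10) = -400 + (-7)**2*(-5) = -400 + 49*(-5) = -400 - 245 = -645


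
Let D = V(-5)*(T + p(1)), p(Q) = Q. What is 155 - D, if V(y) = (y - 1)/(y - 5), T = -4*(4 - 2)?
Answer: 796/5 ≈ 159.20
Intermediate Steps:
T = -8 (T = -4*2 = -8)
V(y) = (-1 + y)/(-5 + y)
D = -21/5 (D = ((-1 - 5)/(-5 - 5))*(-8 + 1) = (-6/(-10))*(-7) = -⅒*(-6)*(-7) = (⅗)*(-7) = -21/5 ≈ -4.2000)
155 - D = 155 - 1*(-21/5) = 155 + 21/5 = 796/5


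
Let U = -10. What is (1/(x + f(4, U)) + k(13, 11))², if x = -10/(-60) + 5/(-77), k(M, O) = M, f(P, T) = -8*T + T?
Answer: 177656349049/1048917769 ≈ 169.37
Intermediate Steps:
f(P, T) = -7*T
x = 47/462 (x = -10*(-1/60) + 5*(-1/77) = ⅙ - 5/77 = 47/462 ≈ 0.10173)
(1/(x + f(4, U)) + k(13, 11))² = (1/(47/462 - 7*(-10)) + 13)² = (1/(47/462 + 70) + 13)² = (1/(32387/462) + 13)² = (462/32387 + 13)² = (421493/32387)² = 177656349049/1048917769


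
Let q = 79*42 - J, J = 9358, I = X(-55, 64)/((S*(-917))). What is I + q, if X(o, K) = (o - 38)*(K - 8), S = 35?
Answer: -27692656/4585 ≈ -6039.8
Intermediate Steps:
X(o, K) = (-38 + o)*(-8 + K)
I = 744/4585 (I = (304 - 38*64 - 8*(-55) + 64*(-55))/((35*(-917))) = (304 - 2432 + 440 - 3520)/(-32095) = -5208*(-1/32095) = 744/4585 ≈ 0.16227)
q = -6040 (q = 79*42 - 1*9358 = 3318 - 9358 = -6040)
I + q = 744/4585 - 6040 = -27692656/4585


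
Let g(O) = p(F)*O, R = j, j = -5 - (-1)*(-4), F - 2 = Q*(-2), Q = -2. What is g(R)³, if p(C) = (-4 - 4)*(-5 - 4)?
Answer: -272097792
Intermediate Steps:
F = 6 (F = 2 - 2*(-2) = 2 + 4 = 6)
p(C) = 72 (p(C) = -8*(-9) = 72)
j = -9 (j = -5 - 1*4 = -5 - 4 = -9)
R = -9
g(O) = 72*O
g(R)³ = (72*(-9))³ = (-648)³ = -272097792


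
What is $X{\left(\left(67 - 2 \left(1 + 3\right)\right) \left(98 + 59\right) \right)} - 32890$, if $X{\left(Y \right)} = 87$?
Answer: $-32803$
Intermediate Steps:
$X{\left(\left(67 - 2 \left(1 + 3\right)\right) \left(98 + 59\right) \right)} - 32890 = 87 - 32890 = -32803$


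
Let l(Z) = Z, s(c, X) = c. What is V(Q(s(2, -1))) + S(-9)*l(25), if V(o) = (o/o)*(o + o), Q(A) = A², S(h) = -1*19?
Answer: -467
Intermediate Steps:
S(h) = -19
V(o) = 2*o (V(o) = 1*(2*o) = 2*o)
V(Q(s(2, -1))) + S(-9)*l(25) = 2*2² - 19*25 = 2*4 - 475 = 8 - 475 = -467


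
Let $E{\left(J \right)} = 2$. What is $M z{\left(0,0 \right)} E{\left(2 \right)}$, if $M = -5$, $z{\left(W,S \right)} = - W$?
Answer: $0$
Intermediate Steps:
$M z{\left(0,0 \right)} E{\left(2 \right)} = - 5 \left(\left(-1\right) 0\right) 2 = \left(-5\right) 0 \cdot 2 = 0 \cdot 2 = 0$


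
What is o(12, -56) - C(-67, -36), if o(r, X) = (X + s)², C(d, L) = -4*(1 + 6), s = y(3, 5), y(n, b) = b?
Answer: 2629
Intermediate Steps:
s = 5
C(d, L) = -28 (C(d, L) = -4*7 = -28)
o(r, X) = (5 + X)² (o(r, X) = (X + 5)² = (5 + X)²)
o(12, -56) - C(-67, -36) = (5 - 56)² - 1*(-28) = (-51)² + 28 = 2601 + 28 = 2629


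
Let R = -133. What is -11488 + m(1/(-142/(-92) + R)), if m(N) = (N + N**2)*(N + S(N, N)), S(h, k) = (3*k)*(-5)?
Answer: -2540179244348248/221115865823 ≈ -11488.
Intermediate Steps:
S(h, k) = -15*k
m(N) = -14*N*(N + N**2) (m(N) = (N + N**2)*(N - 15*N) = (N + N**2)*(-14*N) = -14*N*(N + N**2))
-11488 + m(1/(-142/(-92) + R)) = -11488 + 14*(1/(-142/(-92) - 133))**2*(-1 - 1/(-142/(-92) - 133)) = -11488 + 14*(1/(-142*(-1/92) - 133))**2*(-1 - 1/(-142*(-1/92) - 133)) = -11488 + 14*(1/(71/46 - 133))**2*(-1 - 1/(71/46 - 133)) = -11488 + 14*(1/(-6047/46))**2*(-1 - 1/(-6047/46)) = -11488 + 14*(-46/6047)**2*(-1 - 1*(-46/6047)) = -11488 + 14*(2116/36566209)*(-1 + 46/6047) = -11488 + 14*(2116/36566209)*(-6001/6047) = -11488 - 177773624/221115865823 = -2540179244348248/221115865823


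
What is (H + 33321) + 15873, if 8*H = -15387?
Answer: 378165/8 ≈ 47271.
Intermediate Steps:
H = -15387/8 (H = (⅛)*(-15387) = -15387/8 ≈ -1923.4)
(H + 33321) + 15873 = (-15387/8 + 33321) + 15873 = 251181/8 + 15873 = 378165/8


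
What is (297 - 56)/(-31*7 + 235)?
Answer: 241/18 ≈ 13.389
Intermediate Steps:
(297 - 56)/(-31*7 + 235) = 241/(-217 + 235) = 241/18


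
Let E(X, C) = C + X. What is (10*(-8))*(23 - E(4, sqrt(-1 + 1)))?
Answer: -1520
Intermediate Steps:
(10*(-8))*(23 - E(4, sqrt(-1 + 1))) = (10*(-8))*(23 - (sqrt(-1 + 1) + 4)) = -80*(23 - (sqrt(0) + 4)) = -80*(23 - (0 + 4)) = -80*(23 - 1*4) = -80*(23 - 4) = -80*19 = -1520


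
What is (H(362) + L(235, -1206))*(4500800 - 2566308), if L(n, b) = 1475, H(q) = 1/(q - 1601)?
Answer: 8560122416/3 ≈ 2.8534e+9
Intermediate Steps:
H(q) = 1/(-1601 + q)
(H(362) + L(235, -1206))*(4500800 - 2566308) = (1/(-1601 + 362) + 1475)*(4500800 - 2566308) = (1/(-1239) + 1475)*1934492 = (-1/1239 + 1475)*1934492 = (1827524/1239)*1934492 = 8560122416/3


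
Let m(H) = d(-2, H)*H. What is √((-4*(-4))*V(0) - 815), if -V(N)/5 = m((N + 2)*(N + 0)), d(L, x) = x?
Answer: I*√815 ≈ 28.548*I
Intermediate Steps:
m(H) = H² (m(H) = H*H = H²)
V(N) = -5*N²*(2 + N)² (V(N) = -5*(N + 0)²*(N + 2)² = -5*N²*(2 + N)²)
√((-4*(-4))*V(0) - 815) = √((-4*(-4))*(-5*0²*(2 + 0)²) - 815) = √(16*(-5*0*2²) - 815) = √(16*(-5*0*4) - 815) = √(16*0 - 815) = √(0 - 815) = √(-815) = I*√815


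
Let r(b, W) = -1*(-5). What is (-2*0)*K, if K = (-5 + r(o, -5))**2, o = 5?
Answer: 0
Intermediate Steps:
r(b, W) = 5
K = 0 (K = (-5 + 5)**2 = 0**2 = 0)
(-2*0)*K = -2*0*0 = 0*0 = 0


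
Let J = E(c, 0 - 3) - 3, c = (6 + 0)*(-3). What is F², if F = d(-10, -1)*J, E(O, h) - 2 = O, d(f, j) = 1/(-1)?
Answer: 361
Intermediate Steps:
d(f, j) = -1
c = -18 (c = 6*(-3) = -18)
E(O, h) = 2 + O
J = -19 (J = (2 - 18) - 3 = -16 - 3 = -19)
F = 19 (F = -1*(-19) = 19)
F² = 19² = 361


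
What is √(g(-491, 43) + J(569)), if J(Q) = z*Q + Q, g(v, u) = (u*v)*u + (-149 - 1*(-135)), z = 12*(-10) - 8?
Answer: 6*I*√27226 ≈ 990.02*I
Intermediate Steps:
z = -128 (z = -120 - 8 = -128)
g(v, u) = -14 + v*u² (g(v, u) = v*u² + (-149 + 135) = v*u² - 14 = -14 + v*u²)
J(Q) = -127*Q (J(Q) = -128*Q + Q = -127*Q)
√(g(-491, 43) + J(569)) = √((-14 - 491*43²) - 127*569) = √((-14 - 491*1849) - 72263) = √((-14 - 907859) - 72263) = √(-907873 - 72263) = √(-980136) = 6*I*√27226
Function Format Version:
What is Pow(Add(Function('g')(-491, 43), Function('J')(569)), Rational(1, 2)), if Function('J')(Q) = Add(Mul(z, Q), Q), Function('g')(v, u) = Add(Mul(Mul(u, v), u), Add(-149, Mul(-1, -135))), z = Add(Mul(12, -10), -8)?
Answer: Mul(6, I, Pow(27226, Rational(1, 2))) ≈ Mul(990.02, I)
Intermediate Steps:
z = -128 (z = Add(-120, -8) = -128)
Function('g')(v, u) = Add(-14, Mul(v, Pow(u, 2))) (Function('g')(v, u) = Add(Mul(v, Pow(u, 2)), Add(-149, 135)) = Add(Mul(v, Pow(u, 2)), -14) = Add(-14, Mul(v, Pow(u, 2))))
Function('J')(Q) = Mul(-127, Q) (Function('J')(Q) = Add(Mul(-128, Q), Q) = Mul(-127, Q))
Pow(Add(Function('g')(-491, 43), Function('J')(569)), Rational(1, 2)) = Pow(Add(Add(-14, Mul(-491, Pow(43, 2))), Mul(-127, 569)), Rational(1, 2)) = Pow(Add(Add(-14, Mul(-491, 1849)), -72263), Rational(1, 2)) = Pow(Add(Add(-14, -907859), -72263), Rational(1, 2)) = Pow(Add(-907873, -72263), Rational(1, 2)) = Pow(-980136, Rational(1, 2)) = Mul(6, I, Pow(27226, Rational(1, 2)))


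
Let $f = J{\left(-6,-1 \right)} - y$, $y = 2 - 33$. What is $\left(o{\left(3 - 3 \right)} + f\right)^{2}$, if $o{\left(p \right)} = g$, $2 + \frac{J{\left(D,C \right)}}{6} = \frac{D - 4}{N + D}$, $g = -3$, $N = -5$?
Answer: $\frac{55696}{121} \approx 460.3$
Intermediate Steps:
$J{\left(D,C \right)} = -12 + \frac{6 \left(-4 + D\right)}{-5 + D}$ ($J{\left(D,C \right)} = -12 + 6 \frac{D - 4}{-5 + D} = -12 + 6 \frac{-4 + D}{-5 + D} = -12 + \frac{6 \left(-4 + D\right)}{-5 + D}$)
$o{\left(p \right)} = -3$
$y = -31$
$f = \frac{269}{11}$ ($f = \frac{6 \left(6 - -6\right)}{-5 - 6} - -31 = \frac{6 \left(6 + 6\right)}{-11} + 31 = 6 \left(- \frac{1}{11}\right) 12 + 31 = - \frac{72}{11} + 31 = \frac{269}{11} \approx 24.455$)
$\left(o{\left(3 - 3 \right)} + f\right)^{2} = \left(-3 + \frac{269}{11}\right)^{2} = \left(\frac{236}{11}\right)^{2} = \frac{55696}{121}$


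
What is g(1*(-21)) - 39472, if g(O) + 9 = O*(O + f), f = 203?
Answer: -43303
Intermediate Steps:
g(O) = -9 + O*(203 + O) (g(O) = -9 + O*(O + 203) = -9 + O*(203 + O))
g(1*(-21)) - 39472 = (-9 + (1*(-21))² + 203*(1*(-21))) - 39472 = (-9 + (-21)² + 203*(-21)) - 39472 = (-9 + 441 - 4263) - 39472 = -3831 - 39472 = -43303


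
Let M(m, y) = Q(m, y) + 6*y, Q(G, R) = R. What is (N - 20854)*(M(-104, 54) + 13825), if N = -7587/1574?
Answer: -466309813949/1574 ≈ -2.9626e+8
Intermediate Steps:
M(m, y) = 7*y (M(m, y) = y + 6*y = 7*y)
N = -7587/1574 (N = -7587*1/1574 = -7587/1574 ≈ -4.8202)
(N - 20854)*(M(-104, 54) + 13825) = (-7587/1574 - 20854)*(7*54 + 13825) = -32831783*(378 + 13825)/1574 = -32831783/1574*14203 = -466309813949/1574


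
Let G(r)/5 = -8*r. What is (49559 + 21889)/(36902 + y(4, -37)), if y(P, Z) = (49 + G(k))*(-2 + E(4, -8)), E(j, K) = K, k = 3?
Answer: 17862/9403 ≈ 1.8996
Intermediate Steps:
G(r) = -40*r (G(r) = 5*(-8*r) = -40*r)
y(P, Z) = 710 (y(P, Z) = (49 - 40*3)*(-2 - 8) = (49 - 120)*(-10) = -71*(-10) = 710)
(49559 + 21889)/(36902 + y(4, -37)) = (49559 + 21889)/(36902 + 710) = 71448/37612 = 71448*(1/37612) = 17862/9403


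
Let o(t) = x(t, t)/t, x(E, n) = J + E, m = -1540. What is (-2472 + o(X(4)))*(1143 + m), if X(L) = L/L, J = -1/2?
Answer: 1962371/2 ≈ 9.8119e+5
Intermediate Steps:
J = -½ (J = -1*½ = -½ ≈ -0.50000)
X(L) = 1
x(E, n) = -½ + E
o(t) = (-½ + t)/t
(-2472 + o(X(4)))*(1143 + m) = (-2472 + (-½ + 1)/1)*(1143 - 1540) = (-2472 + 1*(½))*(-397) = (-2472 + ½)*(-397) = -4943/2*(-397) = 1962371/2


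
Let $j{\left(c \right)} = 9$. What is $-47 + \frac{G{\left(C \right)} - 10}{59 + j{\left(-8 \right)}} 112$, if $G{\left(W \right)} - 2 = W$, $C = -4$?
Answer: $- \frac{1135}{17} \approx -66.765$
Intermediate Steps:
$G{\left(W \right)} = 2 + W$
$-47 + \frac{G{\left(C \right)} - 10}{59 + j{\left(-8 \right)}} 112 = -47 + \frac{\left(2 - 4\right) - 10}{59 + 9} \cdot 112 = -47 + \frac{-2 - 10}{68} \cdot 112 = -47 + \left(-12\right) \frac{1}{68} \cdot 112 = -47 - \frac{336}{17} = - \frac{1135}{17}$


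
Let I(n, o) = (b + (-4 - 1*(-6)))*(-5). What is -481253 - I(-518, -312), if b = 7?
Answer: -481208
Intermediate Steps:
I(n, o) = -45 (I(n, o) = (7 + (-4 - 1*(-6)))*(-5) = (7 + (-4 + 6))*(-5) = (7 + 2)*(-5) = 9*(-5) = -45)
-481253 - I(-518, -312) = -481253 - 1*(-45) = -481253 + 45 = -481208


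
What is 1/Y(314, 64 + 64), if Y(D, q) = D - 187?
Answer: 1/127 ≈ 0.0078740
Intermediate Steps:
Y(D, q) = -187 + D
1/Y(314, 64 + 64) = 1/(-187 + 314) = 1/127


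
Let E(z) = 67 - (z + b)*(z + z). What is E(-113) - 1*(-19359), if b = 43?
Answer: 3606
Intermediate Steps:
E(z) = 67 - 2*z*(43 + z) (E(z) = 67 - (z + 43)*(z + z) = 67 - (43 + z)*2*z = 67 - 2*z*(43 + z))
E(-113) - 1*(-19359) = (67 - 86*(-113) - 2*(-113)**2) - 1*(-19359) = (67 + 9718 - 2*12769) + 19359 = (67 + 9718 - 25538) + 19359 = -15753 + 19359 = 3606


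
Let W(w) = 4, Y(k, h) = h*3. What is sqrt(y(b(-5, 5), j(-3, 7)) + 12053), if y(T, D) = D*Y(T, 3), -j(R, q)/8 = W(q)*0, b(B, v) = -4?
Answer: sqrt(12053) ≈ 109.79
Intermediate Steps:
Y(k, h) = 3*h
j(R, q) = 0 (j(R, q) = -32*0 = -8*0 = 0)
y(T, D) = 9*D (y(T, D) = D*(3*3) = D*9 = 9*D)
sqrt(y(b(-5, 5), j(-3, 7)) + 12053) = sqrt(9*0 + 12053) = sqrt(0 + 12053) = sqrt(12053)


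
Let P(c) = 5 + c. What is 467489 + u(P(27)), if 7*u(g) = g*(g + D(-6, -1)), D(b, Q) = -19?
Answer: 3272839/7 ≈ 4.6755e+5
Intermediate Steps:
u(g) = g*(-19 + g)/7 (u(g) = (g*(g - 19))/7 = (g*(-19 + g))/7 = g*(-19 + g)/7)
467489 + u(P(27)) = 467489 + (5 + 27)*(-19 + (5 + 27))/7 = 467489 + (⅐)*32*(-19 + 32) = 467489 + (⅐)*32*13 = 467489 + 416/7 = 3272839/7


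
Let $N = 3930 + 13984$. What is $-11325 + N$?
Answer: $6589$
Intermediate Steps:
$N = 17914$
$-11325 + N = -11325 + 17914 = 6589$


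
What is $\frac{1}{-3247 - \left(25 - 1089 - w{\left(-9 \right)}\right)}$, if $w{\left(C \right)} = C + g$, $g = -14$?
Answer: $- \frac{1}{2206} \approx -0.00045331$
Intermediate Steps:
$w{\left(C \right)} = -14 + C$ ($w{\left(C \right)} = C - 14 = -14 + C$)
$\frac{1}{-3247 - \left(25 - 1089 - w{\left(-9 \right)}\right)} = \frac{1}{-3247 - \left(48 - 1089\right)} = \frac{1}{-3247 - -1041} = \frac{1}{-3247 + \left(-23 + 1064\right)} = \frac{1}{-3247 + 1041} = \frac{1}{-2206} = - \frac{1}{2206}$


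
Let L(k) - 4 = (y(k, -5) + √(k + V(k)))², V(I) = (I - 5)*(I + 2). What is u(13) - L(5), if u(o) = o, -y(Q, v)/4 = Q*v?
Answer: 9 - (100 + √5)² ≈ -10443.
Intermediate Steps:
V(I) = (-5 + I)*(2 + I)
y(Q, v) = -4*Q*v
L(k) = 4 + (√(-10 + k² - 2*k) + 20*k)² (L(k) = 4 + (-4*k*(-5) + √(k + (-10 + k² - 3*k)))² = 4 + (20*k + √(-10 + k² - 2*k))² = 4 + (√(-10 + k² - 2*k) + 20*k)²)
u(13) - L(5) = 13 - (4 + (√(-10 + 5² - 2*5) + 20*5)²) = 13 - (4 + (√(-10 + 25 - 10) + 100)²) = 13 - (4 + (√5 + 100)²) = 13 - (4 + (100 + √5)²) = 13 + (-4 - (100 + √5)²) = 9 - (100 + √5)²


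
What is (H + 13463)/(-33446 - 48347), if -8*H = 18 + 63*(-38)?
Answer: -13760/81793 ≈ -0.16823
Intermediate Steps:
H = 297 (H = -(18 + 63*(-38))/8 = -(18 - 2394)/8 = -⅛*(-2376) = 297)
(H + 13463)/(-33446 - 48347) = (297 + 13463)/(-33446 - 48347) = 13760/(-81793) = 13760*(-1/81793) = -13760/81793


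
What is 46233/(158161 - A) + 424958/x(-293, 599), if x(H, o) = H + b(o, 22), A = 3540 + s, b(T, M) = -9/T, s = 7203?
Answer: -4689639247091/3234277211 ≈ -1450.0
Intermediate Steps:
A = 10743 (A = 3540 + 7203 = 10743)
x(H, o) = H - 9/o
46233/(158161 - A) + 424958/x(-293, 599) = 46233/(158161 - 1*10743) + 424958/(-293 - 9/599) = 46233/(158161 - 10743) + 424958/(-293 - 9*1/599) = 46233/147418 + 424958/(-293 - 9/599) = 46233*(1/147418) + 424958/(-175516/599) = 46233/147418 + 424958*(-599/175516) = 46233/147418 - 127274921/87758 = -4689639247091/3234277211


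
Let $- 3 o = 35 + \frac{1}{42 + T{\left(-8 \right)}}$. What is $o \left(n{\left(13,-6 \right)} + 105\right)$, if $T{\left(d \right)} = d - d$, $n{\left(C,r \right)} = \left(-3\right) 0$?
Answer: $- \frac{7355}{6} \approx -1225.8$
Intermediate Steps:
$n{\left(C,r \right)} = 0$
$T{\left(d \right)} = 0$
$o = - \frac{1471}{126}$ ($o = - \frac{35 + \frac{1}{42 + 0}}{3} = - \frac{35 + \frac{1}{42}}{3} = \left(- \frac{1}{3}\right) \frac{1471}{42} = - \frac{1471}{126} \approx -11.675$)
$o \left(n{\left(13,-6 \right)} + 105\right) = - \frac{1471 \left(0 + 105\right)}{126} = \left(- \frac{1471}{126}\right) 105 = - \frac{7355}{6}$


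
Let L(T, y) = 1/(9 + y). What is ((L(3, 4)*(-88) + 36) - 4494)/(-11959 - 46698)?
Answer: 58042/762541 ≈ 0.076117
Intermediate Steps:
((L(3, 4)*(-88) + 36) - 4494)/(-11959 - 46698) = ((-88/(9 + 4) + 36) - 4494)/(-11959 - 46698) = ((-88/13 + 36) - 4494)/(-58657) = (((1/13)*(-88) + 36) - 4494)*(-1/58657) = ((-88/13 + 36) - 4494)*(-1/58657) = (380/13 - 4494)*(-1/58657) = -58042/13*(-1/58657) = 58042/762541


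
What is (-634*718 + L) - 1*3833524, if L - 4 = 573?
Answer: -4288159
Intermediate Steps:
L = 577 (L = 4 + 573 = 577)
(-634*718 + L) - 1*3833524 = (-634*718 + 577) - 1*3833524 = (-455212 + 577) - 3833524 = -454635 - 3833524 = -4288159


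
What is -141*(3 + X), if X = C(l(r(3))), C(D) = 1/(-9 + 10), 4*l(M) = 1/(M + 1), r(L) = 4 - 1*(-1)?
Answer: -564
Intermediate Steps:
r(L) = 5 (r(L) = 4 + 1 = 5)
l(M) = 1/(4*(1 + M)) (l(M) = 1/(4*(M + 1)) = 1/(4*(1 + M)))
C(D) = 1 (C(D) = 1/1 = 1)
X = 1
-141*(3 + X) = -141*(3 + 1) = -141*4 = -564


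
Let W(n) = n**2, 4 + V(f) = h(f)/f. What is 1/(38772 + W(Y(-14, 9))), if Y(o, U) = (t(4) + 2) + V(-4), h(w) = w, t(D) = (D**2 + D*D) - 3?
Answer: 1/39556 ≈ 2.5281e-5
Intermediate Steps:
t(D) = -3 + 2*D**2 (t(D) = (D**2 + D**2) - 3 = 2*D**2 - 3 = -3 + 2*D**2)
V(f) = -3 (V(f) = -4 + f/f = -4 + 1 = -3)
Y(o, U) = 28 (Y(o, U) = ((-3 + 2*4**2) + 2) - 3 = ((-3 + 2*16) + 2) - 3 = ((-3 + 32) + 2) - 3 = (29 + 2) - 3 = 31 - 3 = 28)
1/(38772 + W(Y(-14, 9))) = 1/(38772 + 28**2) = 1/(38772 + 784) = 1/39556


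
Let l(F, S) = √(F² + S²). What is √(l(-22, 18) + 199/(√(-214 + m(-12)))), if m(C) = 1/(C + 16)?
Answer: √(162450*√202 - 113430*I*√95)/285 ≈ 5.4746 - 1.2431*I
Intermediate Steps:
m(C) = 1/(16 + C)
√(l(-22, 18) + 199/(√(-214 + m(-12)))) = √(√((-22)² + 18²) + 199/(√(-214 + 1/(16 - 12)))) = √(√(484 + 324) + 199/(√(-214 + 1/4))) = √(√808 + 199/(√(-214 + ¼))) = √(2*√202 + 199/(√(-855/4))) = √(2*√202 + 199/((3*I*√95/2))) = √(2*√202 + 199*(-2*I*√95/285)) = √(2*√202 - 398*I*√95/285)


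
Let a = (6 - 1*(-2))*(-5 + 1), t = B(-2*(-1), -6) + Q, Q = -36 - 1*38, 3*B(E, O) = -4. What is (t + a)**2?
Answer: 103684/9 ≈ 11520.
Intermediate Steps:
B(E, O) = -4/3 (B(E, O) = (1/3)*(-4) = -4/3)
Q = -74 (Q = -36 - 38 = -74)
t = -226/3 (t = -4/3 - 74 = -226/3 ≈ -75.333)
a = -32 (a = (6 + 2)*(-4) = 8*(-4) = -32)
(t + a)**2 = (-226/3 - 32)**2 = (-322/3)**2 = 103684/9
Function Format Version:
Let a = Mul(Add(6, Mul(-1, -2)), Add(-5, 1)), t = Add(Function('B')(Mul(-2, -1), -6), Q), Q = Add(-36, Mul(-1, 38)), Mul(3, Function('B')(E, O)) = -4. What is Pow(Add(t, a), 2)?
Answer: Rational(103684, 9) ≈ 11520.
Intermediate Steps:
Function('B')(E, O) = Rational(-4, 3) (Function('B')(E, O) = Mul(Rational(1, 3), -4) = Rational(-4, 3))
Q = -74 (Q = Add(-36, -38) = -74)
t = Rational(-226, 3) (t = Add(Rational(-4, 3), -74) = Rational(-226, 3) ≈ -75.333)
a = -32 (a = Mul(Add(6, 2), -4) = Mul(8, -4) = -32)
Pow(Add(t, a), 2) = Pow(Add(Rational(-226, 3), -32), 2) = Pow(Rational(-322, 3), 2) = Rational(103684, 9)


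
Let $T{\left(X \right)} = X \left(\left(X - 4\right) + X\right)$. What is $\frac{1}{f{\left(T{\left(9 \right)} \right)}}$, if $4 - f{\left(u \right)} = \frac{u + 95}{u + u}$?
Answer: $\frac{252}{787} \approx 0.3202$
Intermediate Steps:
$T{\left(X \right)} = X \left(-4 + 2 X\right)$ ($T{\left(X \right)} = X \left(\left(-4 + X\right) + X\right) = X \left(-4 + 2 X\right)$)
$f{\left(u \right)} = 4 - \frac{95 + u}{2 u}$ ($f{\left(u \right)} = 4 - \frac{u + 95}{u + u} = 4 - \frac{95 + u}{2 u}$)
$\frac{1}{f{\left(T{\left(9 \right)} \right)}} = \frac{1}{\frac{1}{2} \frac{1}{2 \cdot 9 \left(-2 + 9\right)} \left(-95 + 7 \cdot 2 \cdot 9 \left(-2 + 9\right)\right)} = \frac{1}{\frac{1}{2} \frac{1}{2 \cdot 9 \cdot 7} \left(-95 + 7 \cdot 2 \cdot 9 \cdot 7\right)} = \frac{1}{\frac{1}{2} \cdot \frac{1}{126} \left(-95 + 7 \cdot 126\right)} = \frac{1}{\frac{1}{2} \cdot \frac{1}{126} \left(-95 + 882\right)} = \frac{1}{\frac{1}{2} \cdot \frac{1}{126} \cdot 787} = \frac{1}{\frac{787}{252}} = \frac{252}{787}$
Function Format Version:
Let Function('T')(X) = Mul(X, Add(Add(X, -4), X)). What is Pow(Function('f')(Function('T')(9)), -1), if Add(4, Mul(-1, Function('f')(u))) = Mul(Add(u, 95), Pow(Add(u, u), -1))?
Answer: Rational(252, 787) ≈ 0.32020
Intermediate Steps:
Function('T')(X) = Mul(X, Add(-4, Mul(2, X))) (Function('T')(X) = Mul(X, Add(Add(-4, X), X)) = Mul(X, Add(-4, Mul(2, X))))
Function('f')(u) = Add(4, Mul(Rational(-1, 2), Pow(u, -1), Add(95, u))) (Function('f')(u) = Add(4, Mul(-1, Mul(Add(u, 95), Pow(Add(u, u), -1)))) = Add(4, Mul(-1, Mul(Add(95, u), Pow(Mul(2, u), -1)))) = Add(4, Mul(-1, Mul(Add(95, u), Mul(Rational(1, 2), Pow(u, -1))))) = Add(4, Mul(-1, Mul(Rational(1, 2), Pow(u, -1), Add(95, u)))) = Add(4, Mul(Rational(-1, 2), Pow(u, -1), Add(95, u))))
Pow(Function('f')(Function('T')(9)), -1) = Pow(Mul(Rational(1, 2), Pow(Mul(2, 9, Add(-2, 9)), -1), Add(-95, Mul(7, Mul(2, 9, Add(-2, 9))))), -1) = Pow(Mul(Rational(1, 2), Pow(Mul(2, 9, 7), -1), Add(-95, Mul(7, Mul(2, 9, 7)))), -1) = Pow(Mul(Rational(1, 2), Pow(126, -1), Add(-95, Mul(7, 126))), -1) = Pow(Mul(Rational(1, 2), Rational(1, 126), Add(-95, 882)), -1) = Pow(Mul(Rational(1, 2), Rational(1, 126), 787), -1) = Pow(Rational(787, 252), -1) = Rational(252, 787)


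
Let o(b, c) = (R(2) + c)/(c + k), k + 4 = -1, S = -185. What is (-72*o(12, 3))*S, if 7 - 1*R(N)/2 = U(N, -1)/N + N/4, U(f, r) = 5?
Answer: -73260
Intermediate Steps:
k = -5 (k = -4 - 1 = -5)
R(N) = 14 - 10/N - N/2 (R(N) = 14 - 2*(5/N + N/4) = 14 + (-10/N - N/2) = 14 - 10/N - N/2)
o(b, c) = (8 + c)/(-5 + c) (o(b, c) = ((14 - 10/2 - ½*2) + c)/(c - 5) = ((14 - 10*½ - 1) + c)/(-5 + c) = ((14 - 5 - 1) + c)/(-5 + c) = (8 + c)/(-5 + c))
(-72*o(12, 3))*S = -72*(8 + 3)/(-5 + 3)*(-185) = -72*11/(-2)*(-185) = -(-36)*11*(-185) = -72*(-11/2)*(-185) = 396*(-185) = -73260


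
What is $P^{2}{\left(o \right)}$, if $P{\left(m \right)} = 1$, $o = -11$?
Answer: $1$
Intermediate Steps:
$P^{2}{\left(o \right)} = 1^{2} = 1$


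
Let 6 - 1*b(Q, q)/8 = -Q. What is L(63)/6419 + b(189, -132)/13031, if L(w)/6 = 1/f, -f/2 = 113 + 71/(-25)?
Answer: 9192195745/76787017902 ≈ 0.11971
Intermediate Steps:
f = -5508/25 (f = -2*(113 + 71/(-25)) = -2*(113 + 71*(-1/25)) = -2*(113 - 71/25) = -2*2754/25 = -5508/25 ≈ -220.32)
L(w) = -25/918 (L(w) = 6/(-5508/25) = 6*(-25/5508) = -25/918)
b(Q, q) = 48 + 8*Q (b(Q, q) = 48 - (-8)*Q = 48 + 8*Q)
L(63)/6419 + b(189, -132)/13031 = -25/918/6419 + (48 + 8*189)/13031 = -25/918*1/6419 + (48 + 1512)*(1/13031) = -25/5892642 + 1560*(1/13031) = -25/5892642 + 1560/13031 = 9192195745/76787017902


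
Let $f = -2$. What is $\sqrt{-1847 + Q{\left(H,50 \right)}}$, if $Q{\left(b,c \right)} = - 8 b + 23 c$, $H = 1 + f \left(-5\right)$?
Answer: $i \sqrt{785} \approx 28.018 i$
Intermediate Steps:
$H = 11$ ($H = 1 - -10 = 1 + 10 = 11$)
$\sqrt{-1847 + Q{\left(H,50 \right)}} = \sqrt{-1847 + \left(\left(-8\right) 11 + 23 \cdot 50\right)} = \sqrt{-1847 + \left(-88 + 1150\right)} = \sqrt{-1847 + 1062} = \sqrt{-785} = i \sqrt{785}$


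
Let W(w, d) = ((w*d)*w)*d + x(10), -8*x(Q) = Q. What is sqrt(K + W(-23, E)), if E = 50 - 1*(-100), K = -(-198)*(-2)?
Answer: sqrt(47608411)/2 ≈ 3449.9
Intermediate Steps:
x(Q) = -Q/8
K = -396 (K = -99*4 = -396)
E = 150 (E = 50 + 100 = 150)
W(w, d) = -5/4 + d**2*w**2 (W(w, d) = ((w*d)*w)*d - 1/8*10 = ((d*w)*w)*d - 5/4 = (d*w**2)*d - 5/4 = d**2*w**2 - 5/4 = -5/4 + d**2*w**2)
sqrt(K + W(-23, E)) = sqrt(-396 + (-5/4 + 150**2*(-23)**2)) = sqrt(-396 + (-5/4 + 22500*529)) = sqrt(-396 + (-5/4 + 11902500)) = sqrt(-396 + 47609995/4) = sqrt(47608411/4) = sqrt(47608411)/2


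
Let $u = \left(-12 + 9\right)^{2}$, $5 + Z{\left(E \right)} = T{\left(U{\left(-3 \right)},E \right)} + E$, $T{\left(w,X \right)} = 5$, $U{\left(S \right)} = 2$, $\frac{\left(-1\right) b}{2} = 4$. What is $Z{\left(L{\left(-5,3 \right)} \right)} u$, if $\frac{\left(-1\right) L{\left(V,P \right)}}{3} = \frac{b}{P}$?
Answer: $72$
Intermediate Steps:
$b = -8$ ($b = \left(-2\right) 4 = -8$)
$L{\left(V,P \right)} = \frac{24}{P}$ ($L{\left(V,P \right)} = - 3 \left(- \frac{8}{P}\right) = \frac{24}{P}$)
$Z{\left(E \right)} = E$ ($Z{\left(E \right)} = -5 + \left(5 + E\right) = E$)
$u = 9$ ($u = \left(-3\right)^{2} = 9$)
$Z{\left(L{\left(-5,3 \right)} \right)} u = \frac{24}{3} \cdot 9 = 24 \cdot \frac{1}{3} \cdot 9 = 8 \cdot 9 = 72$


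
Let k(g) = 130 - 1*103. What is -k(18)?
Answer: -27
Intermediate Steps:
k(g) = 27 (k(g) = 130 - 103 = 27)
-k(18) = -1*27 = -27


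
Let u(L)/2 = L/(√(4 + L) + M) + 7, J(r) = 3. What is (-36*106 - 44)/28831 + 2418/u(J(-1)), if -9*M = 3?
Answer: 15429608417/88885973 - 32643*√7/3083 ≈ 145.58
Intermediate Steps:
M = -⅓ (M = -⅑*3 = -⅓ ≈ -0.33333)
u(L) = 14 + 2*L/(-⅓ + √(4 + L)) (u(L) = 2*(L/(√(4 + L) - ⅓) + 7) = 2*(L/(-⅓ + √(4 + L)) + 7) = 2*(7 + L/(-⅓ + √(4 + L))) = 14 + 2*L/(-⅓ + √(4 + L)))
(-36*106 - 44)/28831 + 2418/u(J(-1)) = (-36*106 - 44)/28831 + 2418/((2*(-7 + 3*3 + 21*√(4 + 3))/(-1 + 3*√(4 + 3)))) = (-3816 - 44)*(1/28831) + 2418/((2*(-7 + 9 + 21*√7)/(-1 + 3*√7))) = -3860*1/28831 + 2418/((2*(2 + 21*√7)/(-1 + 3*√7))) = -3860/28831 + 2418*((-1 + 3*√7)/(2*(2 + 21*√7))) = -3860/28831 + 1209*(-1 + 3*√7)/(2 + 21*√7)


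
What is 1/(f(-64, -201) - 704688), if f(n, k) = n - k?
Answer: -1/704551 ≈ -1.4193e-6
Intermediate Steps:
1/(f(-64, -201) - 704688) = 1/((-64 - 1*(-201)) - 704688) = 1/((-64 + 201) - 704688) = 1/(137 - 704688) = 1/(-704551) = -1/704551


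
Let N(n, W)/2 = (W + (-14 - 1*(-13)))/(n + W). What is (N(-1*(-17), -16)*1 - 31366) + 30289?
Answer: -1111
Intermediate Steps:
N(n, W) = 2*(-1 + W)/(W + n) (N(n, W) = 2*((W + (-14 - 1*(-13)))/(n + W)) = 2*((W + (-14 + 13))/(W + n)) = 2*((W - 1)/(W + n)) = 2*((-1 + W)/(W + n)) = 2*(-1 + W)/(W + n))
(N(-1*(-17), -16)*1 - 31366) + 30289 = ((2*(-1 - 16)/(-16 - 1*(-17)))*1 - 31366) + 30289 = ((2*(-17)/(-16 + 17))*1 - 31366) + 30289 = ((2*(-17)/1)*1 - 31366) + 30289 = ((2*1*(-17))*1 - 31366) + 30289 = (-34*1 - 31366) + 30289 = (-34 - 31366) + 30289 = -31400 + 30289 = -1111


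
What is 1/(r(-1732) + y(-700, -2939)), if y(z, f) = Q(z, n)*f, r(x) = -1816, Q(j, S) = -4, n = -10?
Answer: 1/9940 ≈ 0.00010060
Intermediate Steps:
y(z, f) = -4*f
1/(r(-1732) + y(-700, -2939)) = 1/(-1816 - 4*(-2939)) = 1/(-1816 + 11756) = 1/9940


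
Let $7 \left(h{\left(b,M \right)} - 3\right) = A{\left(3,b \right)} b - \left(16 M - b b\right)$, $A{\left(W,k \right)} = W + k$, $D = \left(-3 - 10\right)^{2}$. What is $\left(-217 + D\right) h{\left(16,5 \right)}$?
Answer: $- \frac{24048}{7} \approx -3435.4$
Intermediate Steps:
$D = 169$ ($D = \left(-13\right)^{2} = 169$)
$h{\left(b,M \right)} = 3 - \frac{16 M}{7} + \frac{b^{2}}{7} + \frac{b \left(3 + b\right)}{7}$ ($h{\left(b,M \right)} = 3 + \frac{\left(3 + b\right) b - \left(16 M - b b\right)}{7} = 3 + \frac{b \left(3 + b\right) - \left(- b^{2} + 16 M\right)}{7} = 3 + \frac{b^{2} - 16 M + b \left(3 + b\right)}{7} = 3 + \left(- \frac{16 M}{7} + \frac{b^{2}}{7} + \frac{b \left(3 + b\right)}{7}\right) = 3 - \frac{16 M}{7} + \frac{b^{2}}{7} + \frac{b \left(3 + b\right)}{7}$)
$\left(-217 + D\right) h{\left(16,5 \right)} = \left(-217 + 169\right) \left(3 - \frac{80}{7} + \frac{16^{2}}{7} + \frac{1}{7} \cdot 16 \left(3 + 16\right)\right) = - 48 \left(3 - \frac{80}{7} + \frac{1}{7} \cdot 256 + \frac{1}{7} \cdot 16 \cdot 19\right) = - 48 \left(3 - \frac{80}{7} + \frac{256}{7} + \frac{304}{7}\right) = \left(-48\right) \frac{501}{7} = - \frac{24048}{7}$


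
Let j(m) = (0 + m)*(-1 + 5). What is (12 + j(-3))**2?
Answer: 0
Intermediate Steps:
j(m) = 4*m (j(m) = m*4 = 4*m)
(12 + j(-3))**2 = (12 + 4*(-3))**2 = (12 - 12)**2 = 0**2 = 0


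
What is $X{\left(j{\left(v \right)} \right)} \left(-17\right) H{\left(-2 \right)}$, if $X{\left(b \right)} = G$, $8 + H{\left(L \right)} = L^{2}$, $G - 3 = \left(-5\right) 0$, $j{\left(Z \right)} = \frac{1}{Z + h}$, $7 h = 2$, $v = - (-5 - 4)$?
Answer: $204$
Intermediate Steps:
$v = 9$ ($v = \left(-1\right) \left(-9\right) = 9$)
$h = \frac{2}{7}$ ($h = \frac{1}{7} \cdot 2 = \frac{2}{7} \approx 0.28571$)
$j{\left(Z \right)} = \frac{1}{\frac{2}{7} + Z}$ ($j{\left(Z \right)} = \frac{1}{Z + \frac{2}{7}} = \frac{1}{\frac{2}{7} + Z}$)
$G = 3$ ($G = 3 - 0 = 3 + 0 = 3$)
$H{\left(L \right)} = -8 + L^{2}$
$X{\left(b \right)} = 3$
$X{\left(j{\left(v \right)} \right)} \left(-17\right) H{\left(-2 \right)} = 3 \left(-17\right) \left(-8 + \left(-2\right)^{2}\right) = - 51 \left(-8 + 4\right) = \left(-51\right) \left(-4\right) = 204$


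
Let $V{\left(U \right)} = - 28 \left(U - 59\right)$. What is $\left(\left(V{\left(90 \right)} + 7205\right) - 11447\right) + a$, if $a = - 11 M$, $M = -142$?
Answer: $-3548$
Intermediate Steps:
$V{\left(U \right)} = 1652 - 28 U$ ($V{\left(U \right)} = - 28 \left(-59 + U\right) = 1652 - 28 U$)
$a = 1562$ ($a = \left(-11\right) \left(-142\right) = 1562$)
$\left(\left(V{\left(90 \right)} + 7205\right) - 11447\right) + a = \left(\left(\left(1652 - 2520\right) + 7205\right) - 11447\right) + 1562 = \left(\left(-868 + 7205\right) - 11447\right) + 1562 = \left(6337 - 11447\right) + 1562 = -5110 + 1562 = -3548$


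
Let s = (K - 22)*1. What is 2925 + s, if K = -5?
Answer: 2898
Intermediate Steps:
s = -27 (s = (-5 - 22)*1 = -27*1 = -27)
2925 + s = 2925 - 27 = 2898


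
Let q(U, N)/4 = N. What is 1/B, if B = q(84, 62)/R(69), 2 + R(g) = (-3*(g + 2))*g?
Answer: -14699/248 ≈ -59.270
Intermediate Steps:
q(U, N) = 4*N
R(g) = -2 + g*(-6 - 3*g) (R(g) = -2 + (-3*(g + 2))*g = -2 + (-3*(2 + g))*g = -2 + (-6 - 3*g)*g = -2 + g*(-6 - 3*g))
B = -248/14699 (B = (4*62)/(-2 - 6*69 - 3*69**2) = 248/(-2 - 414 - 3*4761) = 248/(-2 - 414 - 14283) = 248/(-14699) = 248*(-1/14699) = -248/14699 ≈ -0.016872)
1/B = 1/(-248/14699) = -14699/248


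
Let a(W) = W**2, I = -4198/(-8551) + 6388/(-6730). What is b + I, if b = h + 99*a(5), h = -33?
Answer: 70253203206/28774115 ≈ 2441.5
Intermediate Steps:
I = -13185624/28774115 (I = -4198*(-1/8551) + 6388*(-1/6730) = 4198/8551 - 3194/3365 = -13185624/28774115 ≈ -0.45825)
b = 2442 (b = -33 + 99*5**2 = -33 + 99*25 = -33 + 2475 = 2442)
b + I = 2442 - 13185624/28774115 = 70253203206/28774115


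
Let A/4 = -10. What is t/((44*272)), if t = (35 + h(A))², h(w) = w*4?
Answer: 15625/11968 ≈ 1.3056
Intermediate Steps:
A = -40 (A = 4*(-10) = -40)
h(w) = 4*w
t = 15625 (t = (35 + 4*(-40))² = (35 - 160)² = (-125)² = 15625)
t/((44*272)) = 15625/((44*272)) = 15625/11968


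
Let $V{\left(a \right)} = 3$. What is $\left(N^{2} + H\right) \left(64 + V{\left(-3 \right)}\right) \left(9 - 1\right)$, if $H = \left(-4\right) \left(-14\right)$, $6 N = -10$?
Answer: $\frac{283544}{9} \approx 31505.0$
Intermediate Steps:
$N = - \frac{5}{3}$ ($N = \frac{1}{6} \left(-10\right) = - \frac{5}{3} \approx -1.6667$)
$H = 56$
$\left(N^{2} + H\right) \left(64 + V{\left(-3 \right)}\right) \left(9 - 1\right) = \left(\left(- \frac{5}{3}\right)^{2} + 56\right) \left(64 + 3\right) \left(9 - 1\right) = \left(\frac{25}{9} + 56\right) 67 \cdot 8 = \frac{529}{9} \cdot 536 = \frac{283544}{9}$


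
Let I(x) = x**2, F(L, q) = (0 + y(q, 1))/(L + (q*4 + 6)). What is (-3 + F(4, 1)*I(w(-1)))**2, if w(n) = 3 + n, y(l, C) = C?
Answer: 361/49 ≈ 7.3673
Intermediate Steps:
F(L, q) = 1/(6 + L + 4*q) (F(L, q) = (0 + 1)/(L + (q*4 + 6)) = 1/(L + (4*q + 6)) = 1/(L + (6 + 4*q)) = 1/(6 + L + 4*q))
(-3 + F(4, 1)*I(w(-1)))**2 = (-3 + (3 - 1)**2/(6 + 4 + 4*1))**2 = (-3 + 2**2/(6 + 4 + 4))**2 = (-3 + 4/14)**2 = (-3 + (1/14)*4)**2 = (-3 + 2/7)**2 = (-19/7)**2 = 361/49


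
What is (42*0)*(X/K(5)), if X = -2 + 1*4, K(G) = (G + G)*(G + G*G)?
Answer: 0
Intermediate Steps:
K(G) = 2*G*(G + G²) (K(G) = (2*G)*(G + G²) = 2*G*(G + G²))
X = 2 (X = -2 + 4 = 2)
(42*0)*(X/K(5)) = (42*0)*(2/((2*5²*(1 + 5)))) = 0*(2/((2*25*6))) = 0*(2/300) = 0*(2*(1/300)) = 0*(1/150) = 0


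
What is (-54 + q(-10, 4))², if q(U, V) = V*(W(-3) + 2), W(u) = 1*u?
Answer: 3364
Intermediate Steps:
W(u) = u
q(U, V) = -V (q(U, V) = V*(-3 + 2) = V*(-1) = -V)
(-54 + q(-10, 4))² = (-54 - 1*4)² = (-54 - 4)² = (-58)² = 3364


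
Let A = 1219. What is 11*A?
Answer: 13409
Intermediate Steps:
11*A = 11*1219 = 13409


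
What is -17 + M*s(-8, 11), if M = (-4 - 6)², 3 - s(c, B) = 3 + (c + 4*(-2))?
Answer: 1583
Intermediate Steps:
s(c, B) = 8 - c (s(c, B) = 3 - (3 + (c + 4*(-2))) = 3 - (3 + (c - 8)) = 3 - (3 + (-8 + c)) = 3 - (-5 + c) = 3 + (5 - c) = 8 - c)
M = 100 (M = (-10)² = 100)
-17 + M*s(-8, 11) = -17 + 100*(8 - 1*(-8)) = -17 + 100*(8 + 8) = -17 + 100*16 = -17 + 1600 = 1583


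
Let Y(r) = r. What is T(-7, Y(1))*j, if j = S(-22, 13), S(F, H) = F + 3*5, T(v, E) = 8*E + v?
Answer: -7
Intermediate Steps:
T(v, E) = v + 8*E
S(F, H) = 15 + F (S(F, H) = F + 15 = 15 + F)
j = -7 (j = 15 - 22 = -7)
T(-7, Y(1))*j = (-7 + 8*1)*(-7) = (-7 + 8)*(-7) = 1*(-7) = -7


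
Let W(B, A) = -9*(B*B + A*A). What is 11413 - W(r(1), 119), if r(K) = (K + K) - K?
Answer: 138871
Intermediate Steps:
r(K) = K (r(K) = 2*K - K = K)
W(B, A) = -9*A² - 9*B² (W(B, A) = -9*(B² + A²) = -9*(A² + B²) = -9*A² - 9*B²)
11413 - W(r(1), 119) = 11413 - (-9*119² - 9*1²) = 11413 - (-9*14161 - 9*1) = 11413 - (-127449 - 9) = 11413 - 1*(-127458) = 11413 + 127458 = 138871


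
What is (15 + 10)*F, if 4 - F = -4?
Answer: 200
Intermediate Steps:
F = 8 (F = 4 - 1*(-4) = 4 + 4 = 8)
(15 + 10)*F = (15 + 10)*8 = 25*8 = 200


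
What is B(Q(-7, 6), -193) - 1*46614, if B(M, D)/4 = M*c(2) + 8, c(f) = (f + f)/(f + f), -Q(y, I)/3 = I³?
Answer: -49174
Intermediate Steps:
Q(y, I) = -3*I³
c(f) = 1 (c(f) = (2*f)/((2*f)) = (2*f)*(1/(2*f)) = 1)
B(M, D) = 32 + 4*M (B(M, D) = 4*(M*1 + 8) = 4*(M + 8) = 4*(8 + M) = 32 + 4*M)
B(Q(-7, 6), -193) - 1*46614 = (32 + 4*(-3*6³)) - 1*46614 = (32 + 4*(-3*216)) - 46614 = (32 + 4*(-648)) - 46614 = (32 - 2592) - 46614 = -2560 - 46614 = -49174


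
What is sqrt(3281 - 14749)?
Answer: 2*I*sqrt(2867) ≈ 107.09*I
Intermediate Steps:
sqrt(3281 - 14749) = sqrt(-11468) = 2*I*sqrt(2867)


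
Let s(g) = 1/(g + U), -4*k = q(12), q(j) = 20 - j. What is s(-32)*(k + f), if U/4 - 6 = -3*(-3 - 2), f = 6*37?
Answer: 55/13 ≈ 4.2308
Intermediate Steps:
k = -2 (k = -(20 - 1*12)/4 = -(20 - 12)/4 = -¼*8 = -2)
f = 222
U = 84 (U = 24 + 4*(-3*(-3 - 2)) = 24 + 4*(-3*(-5)) = 24 + 4*15 = 24 + 60 = 84)
s(g) = 1/(84 + g) (s(g) = 1/(g + 84) = 1/(84 + g))
s(-32)*(k + f) = (-2 + 222)/(84 - 32) = 220/52 = (1/52)*220 = 55/13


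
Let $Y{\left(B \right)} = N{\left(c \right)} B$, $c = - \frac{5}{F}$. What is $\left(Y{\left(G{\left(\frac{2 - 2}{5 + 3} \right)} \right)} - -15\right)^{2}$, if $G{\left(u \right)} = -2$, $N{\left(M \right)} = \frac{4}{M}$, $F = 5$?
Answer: $529$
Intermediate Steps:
$c = -1$ ($c = - \frac{5}{5} = \left(-5\right) \frac{1}{5} = -1$)
$Y{\left(B \right)} = - 4 B$ ($Y{\left(B \right)} = \frac{4}{-1} B = 4 \left(-1\right) B = - 4 B$)
$\left(Y{\left(G{\left(\frac{2 - 2}{5 + 3} \right)} \right)} - -15\right)^{2} = \left(\left(-4\right) \left(-2\right) - -15\right)^{2} = \left(8 + 15\right)^{2} = 23^{2} = 529$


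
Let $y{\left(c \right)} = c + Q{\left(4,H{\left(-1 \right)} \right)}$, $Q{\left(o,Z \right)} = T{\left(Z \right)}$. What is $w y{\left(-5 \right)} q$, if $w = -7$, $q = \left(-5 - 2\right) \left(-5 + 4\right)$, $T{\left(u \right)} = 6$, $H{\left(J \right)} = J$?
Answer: $-49$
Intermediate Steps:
$Q{\left(o,Z \right)} = 6$
$y{\left(c \right)} = 6 + c$ ($y{\left(c \right)} = c + 6 = 6 + c$)
$q = 7$ ($q = \left(-7\right) \left(-1\right) = 7$)
$w y{\left(-5 \right)} q = - 7 \left(6 - 5\right) 7 = \left(-7\right) 1 \cdot 7 = \left(-7\right) 7 = -49$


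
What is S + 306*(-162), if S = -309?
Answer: -49881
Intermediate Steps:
S + 306*(-162) = -309 + 306*(-162) = -309 - 49572 = -49881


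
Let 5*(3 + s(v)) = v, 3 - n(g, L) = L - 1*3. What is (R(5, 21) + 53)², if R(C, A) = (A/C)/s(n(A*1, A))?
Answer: 273529/100 ≈ 2735.3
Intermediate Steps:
n(g, L) = 6 - L (n(g, L) = 3 - (L - 1*3) = 3 - (L - 3) = 3 - (-3 + L) = 3 + (3 - L) = 6 - L)
s(v) = -3 + v/5
R(C, A) = A/(C*(-9/5 - A/5)) (R(C, A) = (A/C)/(-3 + (6 - A)/5) = (A/C)/(-3 + (6/5 - A/5)) = (A/C)/(-9/5 - A/5) = A/(C*(-9/5 - A/5)))
(R(5, 21) + 53)² = (-5*21/(5*(9 + 21)) + 53)² = (-5*21*⅕/30 + 53)² = (-5*21*⅕*1/30 + 53)² = (-7/10 + 53)² = (523/10)² = 273529/100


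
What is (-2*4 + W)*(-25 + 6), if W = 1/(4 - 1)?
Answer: 437/3 ≈ 145.67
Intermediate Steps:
W = 1/3 ≈ 0.33333
(-2*4 + W)*(-25 + 6) = (-2*4 + 1/3)*(-25 + 6) = (-8 + 1/3)*(-19) = -23/3*(-19) = 437/3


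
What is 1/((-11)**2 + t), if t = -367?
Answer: -1/246 ≈ -0.0040650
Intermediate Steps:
1/((-11)**2 + t) = 1/((-11)**2 - 367) = 1/(121 - 367) = 1/(-246) = -1/246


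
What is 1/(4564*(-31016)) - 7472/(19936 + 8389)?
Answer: -1057714111653/4009602704800 ≈ -0.26380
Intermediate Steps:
1/(4564*(-31016)) - 7472/(19936 + 8389) = (1/4564)*(-1/31016) - 7472/28325 = -1/141557024 - 7472*1/28325 = -1/141557024 - 7472/28325 = -1057714111653/4009602704800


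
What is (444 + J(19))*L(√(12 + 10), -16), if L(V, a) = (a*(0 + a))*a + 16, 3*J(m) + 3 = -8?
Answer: -1796560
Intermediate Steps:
J(m) = -11/3 (J(m) = -1 + (⅓)*(-8) = -1 - 8/3 = -11/3)
L(V, a) = 16 + a³ (L(V, a) = (a*a)*a + 16 = a²*a + 16 = a³ + 16 = 16 + a³)
(444 + J(19))*L(√(12 + 10), -16) = (444 - 11/3)*(16 + (-16)³) = 1321*(16 - 4096)/3 = (1321/3)*(-4080) = -1796560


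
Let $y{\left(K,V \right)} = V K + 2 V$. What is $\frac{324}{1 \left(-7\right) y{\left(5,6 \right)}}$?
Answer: $- \frac{54}{49} \approx -1.102$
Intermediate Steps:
$y{\left(K,V \right)} = 2 V + K V$ ($y{\left(K,V \right)} = K V + 2 V = 2 V + K V$)
$\frac{324}{1 \left(-7\right) y{\left(5,6 \right)}} = \frac{324}{1 \left(-7\right) 6 \left(2 + 5\right)} = \frac{324}{\left(-7\right) 6 \cdot 7} = \frac{324}{\left(-7\right) 42} = \frac{324}{-294} = 324 \left(- \frac{1}{294}\right) = - \frac{54}{49}$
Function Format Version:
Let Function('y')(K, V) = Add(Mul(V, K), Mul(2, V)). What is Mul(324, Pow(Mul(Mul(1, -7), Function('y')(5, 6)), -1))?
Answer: Rational(-54, 49) ≈ -1.1020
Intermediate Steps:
Function('y')(K, V) = Add(Mul(2, V), Mul(K, V)) (Function('y')(K, V) = Add(Mul(K, V), Mul(2, V)) = Add(Mul(2, V), Mul(K, V)))
Mul(324, Pow(Mul(Mul(1, -7), Function('y')(5, 6)), -1)) = Mul(324, Pow(Mul(Mul(1, -7), Mul(6, Add(2, 5))), -1)) = Mul(324, Pow(Mul(-7, Mul(6, 7)), -1)) = Mul(324, Pow(Mul(-7, 42), -1)) = Mul(324, Pow(-294, -1)) = Mul(324, Rational(-1, 294)) = Rational(-54, 49)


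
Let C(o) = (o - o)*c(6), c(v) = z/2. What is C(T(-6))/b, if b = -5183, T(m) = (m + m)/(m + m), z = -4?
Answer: 0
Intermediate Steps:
T(m) = 1 (T(m) = (2*m)/((2*m)) = (2*m)*(1/(2*m)) = 1)
c(v) = -2 (c(v) = -4/2 = -4*1/2 = -2)
C(o) = 0 (C(o) = (o - o)*(-2) = 0*(-2) = 0)
C(T(-6))/b = 0/(-5183) = 0*(-1/5183) = 0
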